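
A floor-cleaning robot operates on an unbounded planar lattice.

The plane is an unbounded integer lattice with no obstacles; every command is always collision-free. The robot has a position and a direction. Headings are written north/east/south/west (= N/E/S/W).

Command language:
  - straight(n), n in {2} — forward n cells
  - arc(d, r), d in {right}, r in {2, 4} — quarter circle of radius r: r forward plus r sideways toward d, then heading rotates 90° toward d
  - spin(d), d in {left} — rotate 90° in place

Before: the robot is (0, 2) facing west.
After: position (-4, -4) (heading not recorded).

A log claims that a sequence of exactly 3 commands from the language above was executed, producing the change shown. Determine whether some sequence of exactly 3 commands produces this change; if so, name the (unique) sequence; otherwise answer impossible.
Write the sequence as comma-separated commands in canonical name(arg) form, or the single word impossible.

key: order matters: swapping spin(left) and arc(right, 4) lands elsewhere
t0: (0, 2) facing west
[1] after spin(left): (0, 2) facing south
[2] after straight(2): (0, 0) facing south
[3] after arc(right, 4): (-4, -4) facing west
no other 3-command option fits: unique.

spin(left), straight(2), arc(right, 4)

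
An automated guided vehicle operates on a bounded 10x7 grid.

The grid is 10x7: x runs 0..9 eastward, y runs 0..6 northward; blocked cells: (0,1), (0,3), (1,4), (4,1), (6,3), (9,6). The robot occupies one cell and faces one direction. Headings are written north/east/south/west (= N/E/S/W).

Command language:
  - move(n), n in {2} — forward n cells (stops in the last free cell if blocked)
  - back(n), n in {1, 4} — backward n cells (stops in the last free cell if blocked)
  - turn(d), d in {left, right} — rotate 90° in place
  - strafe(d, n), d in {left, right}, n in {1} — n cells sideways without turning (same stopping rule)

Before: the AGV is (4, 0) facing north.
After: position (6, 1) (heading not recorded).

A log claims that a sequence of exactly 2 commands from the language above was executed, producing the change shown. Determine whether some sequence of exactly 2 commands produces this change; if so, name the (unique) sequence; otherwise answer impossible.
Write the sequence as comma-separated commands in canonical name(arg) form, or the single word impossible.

checked all 2-command options: none fits.

impossible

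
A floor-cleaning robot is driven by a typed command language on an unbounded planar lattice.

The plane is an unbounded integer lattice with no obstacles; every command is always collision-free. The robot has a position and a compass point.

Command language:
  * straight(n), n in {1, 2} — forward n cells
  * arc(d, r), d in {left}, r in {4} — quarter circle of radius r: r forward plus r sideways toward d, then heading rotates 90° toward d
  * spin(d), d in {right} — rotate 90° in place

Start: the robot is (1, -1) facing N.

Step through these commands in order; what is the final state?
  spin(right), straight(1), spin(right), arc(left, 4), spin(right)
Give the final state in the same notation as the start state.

(6, -5) facing S

initial: (1, -1) facing N
t=1 spin(right) ⇒ (1, -1) facing E
t=2 straight(1) ⇒ (2, -1) facing E
t=3 spin(right) ⇒ (2, -1) facing S
t=4 arc(left, 4) ⇒ (6, -5) facing E
t=5 spin(right) ⇒ (6, -5) facing S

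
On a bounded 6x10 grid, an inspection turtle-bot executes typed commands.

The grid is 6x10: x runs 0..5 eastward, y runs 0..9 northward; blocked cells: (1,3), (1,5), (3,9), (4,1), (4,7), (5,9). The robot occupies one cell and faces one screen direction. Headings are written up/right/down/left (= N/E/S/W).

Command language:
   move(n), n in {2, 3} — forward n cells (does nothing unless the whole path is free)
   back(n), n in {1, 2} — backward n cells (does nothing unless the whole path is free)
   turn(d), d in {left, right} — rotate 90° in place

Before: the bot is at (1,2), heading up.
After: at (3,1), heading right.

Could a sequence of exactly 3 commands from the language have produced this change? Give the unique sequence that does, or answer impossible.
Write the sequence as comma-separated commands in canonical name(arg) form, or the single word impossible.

back(1), turn(right), move(2)

key: cell and facing (now E) both changed — the 3 commands mix motion and turning
initial: at (1,2), heading up
[1] after back(1): at (1,1), heading up
[2] after turn(right): at (1,1), heading right
[3] after move(2): at (3,1), heading right
all 216 alternatives checked — unique.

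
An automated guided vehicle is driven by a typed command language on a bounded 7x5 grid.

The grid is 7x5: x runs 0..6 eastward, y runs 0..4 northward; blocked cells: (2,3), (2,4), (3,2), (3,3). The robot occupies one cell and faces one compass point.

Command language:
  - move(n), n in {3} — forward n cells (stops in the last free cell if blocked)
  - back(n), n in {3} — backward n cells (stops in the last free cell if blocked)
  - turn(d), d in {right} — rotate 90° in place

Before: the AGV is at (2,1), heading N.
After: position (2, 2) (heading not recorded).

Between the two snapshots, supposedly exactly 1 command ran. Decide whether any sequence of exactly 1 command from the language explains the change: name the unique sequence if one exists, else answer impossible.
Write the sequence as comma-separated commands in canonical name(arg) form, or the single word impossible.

move(3)

key: move(3) is stopped early by the blocked cell at (2,3)
t0: at (2,1), heading N
[1] after move(3): at (2,2), heading N
uniquely the one of 3 1-step routes that fits.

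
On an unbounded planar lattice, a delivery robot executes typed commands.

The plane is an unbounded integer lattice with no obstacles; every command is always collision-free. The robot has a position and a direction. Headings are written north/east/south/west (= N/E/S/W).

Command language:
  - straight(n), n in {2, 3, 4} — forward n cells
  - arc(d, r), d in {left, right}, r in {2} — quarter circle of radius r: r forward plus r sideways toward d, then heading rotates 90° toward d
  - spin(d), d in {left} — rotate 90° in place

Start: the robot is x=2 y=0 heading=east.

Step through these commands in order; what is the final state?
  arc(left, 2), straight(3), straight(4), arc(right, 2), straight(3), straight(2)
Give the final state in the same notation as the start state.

start: x=2 y=0 heading=east
step 1 (arc(left, 2)): x=4 y=2 heading=north
step 2 (straight(3)): x=4 y=5 heading=north
step 3 (straight(4)): x=4 y=9 heading=north
step 4 (arc(right, 2)): x=6 y=11 heading=east
step 5 (straight(3)): x=9 y=11 heading=east
step 6 (straight(2)): x=11 y=11 heading=east

x=11 y=11 heading=east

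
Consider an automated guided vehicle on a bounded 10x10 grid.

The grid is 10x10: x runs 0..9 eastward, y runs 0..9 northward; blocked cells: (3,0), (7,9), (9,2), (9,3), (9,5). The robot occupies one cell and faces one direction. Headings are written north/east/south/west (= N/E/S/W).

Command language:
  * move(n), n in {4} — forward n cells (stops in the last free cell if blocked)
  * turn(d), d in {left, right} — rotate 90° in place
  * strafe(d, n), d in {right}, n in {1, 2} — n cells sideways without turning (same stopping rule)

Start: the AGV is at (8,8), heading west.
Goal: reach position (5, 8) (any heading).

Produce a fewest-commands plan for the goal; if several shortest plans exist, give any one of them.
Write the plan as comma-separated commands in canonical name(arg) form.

move(4), turn(right), strafe(right, 1)

start: at (8,8), heading west
[1] after move(4): at (4,8), heading west
[2] after turn(right): at (4,8), heading north
[3] after strafe(right, 1): at (5,8), heading north
no 2-step plan works, so 3 is optimal.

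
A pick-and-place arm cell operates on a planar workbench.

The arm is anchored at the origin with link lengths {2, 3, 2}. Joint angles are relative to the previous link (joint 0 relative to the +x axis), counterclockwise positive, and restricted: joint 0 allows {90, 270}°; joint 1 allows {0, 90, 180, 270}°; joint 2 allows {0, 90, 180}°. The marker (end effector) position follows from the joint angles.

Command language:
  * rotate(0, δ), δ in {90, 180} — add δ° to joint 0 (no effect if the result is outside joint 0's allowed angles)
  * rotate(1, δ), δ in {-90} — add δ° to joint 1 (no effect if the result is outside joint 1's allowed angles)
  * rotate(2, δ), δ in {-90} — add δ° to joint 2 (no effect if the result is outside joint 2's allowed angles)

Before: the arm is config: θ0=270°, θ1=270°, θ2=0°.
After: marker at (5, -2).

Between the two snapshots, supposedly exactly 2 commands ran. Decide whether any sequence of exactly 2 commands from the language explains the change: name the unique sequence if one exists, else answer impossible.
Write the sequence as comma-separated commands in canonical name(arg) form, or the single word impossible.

rotate(1, -90), rotate(1, -90)

initial: config: θ0=270°, θ1=270°, θ2=0°
t=1 rotate(1, -90) ⇒ config: θ0=270°, θ1=180°, θ2=0°
t=2 rotate(1, -90) ⇒ config: θ0=270°, θ1=90°, θ2=0°
uniquely the one of 16 2-step routes that fits.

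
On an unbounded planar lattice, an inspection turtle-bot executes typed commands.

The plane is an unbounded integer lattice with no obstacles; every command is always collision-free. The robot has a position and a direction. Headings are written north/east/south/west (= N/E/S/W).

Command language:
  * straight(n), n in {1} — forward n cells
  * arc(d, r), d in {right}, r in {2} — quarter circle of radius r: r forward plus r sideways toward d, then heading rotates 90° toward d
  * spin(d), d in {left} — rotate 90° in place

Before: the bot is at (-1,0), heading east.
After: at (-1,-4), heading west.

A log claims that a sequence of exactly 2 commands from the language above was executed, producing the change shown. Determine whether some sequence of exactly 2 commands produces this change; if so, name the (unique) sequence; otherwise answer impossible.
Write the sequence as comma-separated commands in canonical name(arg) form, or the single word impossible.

arc(right, 2), arc(right, 2)

key: position moved to (-1,-4) AND the heading swung to W — translation plus rotation needed
begin: at (-1,0), heading east
[1] after arc(right, 2): at (1,-2), heading south
[2] after arc(right, 2): at (-1,-4), heading west
no rival 2-sequence matches.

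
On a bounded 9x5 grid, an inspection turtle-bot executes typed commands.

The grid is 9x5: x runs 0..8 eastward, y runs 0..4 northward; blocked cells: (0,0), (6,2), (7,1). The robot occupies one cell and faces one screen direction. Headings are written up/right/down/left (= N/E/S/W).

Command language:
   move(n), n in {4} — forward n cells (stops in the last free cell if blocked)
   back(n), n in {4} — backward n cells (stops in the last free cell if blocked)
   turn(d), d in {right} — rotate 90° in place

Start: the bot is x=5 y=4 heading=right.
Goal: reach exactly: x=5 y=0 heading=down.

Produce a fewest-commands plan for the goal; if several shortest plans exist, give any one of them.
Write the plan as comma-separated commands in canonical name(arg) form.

begin: x=5 y=4 heading=right
step 1 (turn(right)): x=5 y=4 heading=down
step 2 (move(4)): x=5 y=0 heading=down
shorter routes all fall short; 2 is best.

turn(right), move(4)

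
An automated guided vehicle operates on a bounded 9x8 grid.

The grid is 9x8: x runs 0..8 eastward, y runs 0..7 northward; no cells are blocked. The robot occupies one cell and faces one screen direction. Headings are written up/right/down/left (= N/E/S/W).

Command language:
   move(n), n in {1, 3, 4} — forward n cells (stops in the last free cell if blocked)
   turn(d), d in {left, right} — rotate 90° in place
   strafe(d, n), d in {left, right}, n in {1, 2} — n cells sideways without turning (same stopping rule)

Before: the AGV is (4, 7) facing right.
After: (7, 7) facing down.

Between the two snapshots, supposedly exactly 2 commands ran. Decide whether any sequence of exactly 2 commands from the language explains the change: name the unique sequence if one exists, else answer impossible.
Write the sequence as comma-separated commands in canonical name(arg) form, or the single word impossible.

key: cell and facing (now S) both changed — the 2 commands mix motion and turning
from: (4, 7) facing right
step 1 (move(3)): (7, 7) facing right
step 2 (turn(right)): (7, 7) facing down
uniquely the one of 81 2-step routes that fits.

move(3), turn(right)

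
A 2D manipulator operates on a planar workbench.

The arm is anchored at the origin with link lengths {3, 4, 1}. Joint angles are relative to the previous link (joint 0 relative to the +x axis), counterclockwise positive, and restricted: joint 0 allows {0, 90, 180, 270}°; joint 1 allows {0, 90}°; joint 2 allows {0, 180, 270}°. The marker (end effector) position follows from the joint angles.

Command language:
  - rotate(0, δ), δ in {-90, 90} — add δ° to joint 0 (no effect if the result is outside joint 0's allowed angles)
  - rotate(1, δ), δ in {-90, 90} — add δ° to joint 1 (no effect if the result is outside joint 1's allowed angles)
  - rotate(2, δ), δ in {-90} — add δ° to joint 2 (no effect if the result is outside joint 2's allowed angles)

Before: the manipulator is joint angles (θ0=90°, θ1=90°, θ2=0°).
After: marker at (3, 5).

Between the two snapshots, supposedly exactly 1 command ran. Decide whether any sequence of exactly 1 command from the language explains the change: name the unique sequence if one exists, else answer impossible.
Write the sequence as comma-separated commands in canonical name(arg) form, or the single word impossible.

start: joint angles (θ0=90°, θ1=90°, θ2=0°)
step 1 (rotate(0, -90)): joint angles (θ0=0°, θ1=90°, θ2=0°)
no other 1-command option fits: unique.

rotate(0, -90)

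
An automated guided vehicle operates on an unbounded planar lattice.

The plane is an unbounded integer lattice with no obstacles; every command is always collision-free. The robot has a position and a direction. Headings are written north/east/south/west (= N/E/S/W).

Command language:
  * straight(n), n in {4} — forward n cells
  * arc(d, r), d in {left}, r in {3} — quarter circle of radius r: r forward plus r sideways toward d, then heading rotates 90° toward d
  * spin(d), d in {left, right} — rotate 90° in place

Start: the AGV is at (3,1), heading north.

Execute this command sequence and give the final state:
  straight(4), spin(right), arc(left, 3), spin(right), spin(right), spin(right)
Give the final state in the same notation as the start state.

at (6,8), heading west

begin: at (3,1), heading north
t=1 straight(4) ⇒ at (3,5), heading north
t=2 spin(right) ⇒ at (3,5), heading east
t=3 arc(left, 3) ⇒ at (6,8), heading north
t=4 spin(right) ⇒ at (6,8), heading east
t=5 spin(right) ⇒ at (6,8), heading south
t=6 spin(right) ⇒ at (6,8), heading west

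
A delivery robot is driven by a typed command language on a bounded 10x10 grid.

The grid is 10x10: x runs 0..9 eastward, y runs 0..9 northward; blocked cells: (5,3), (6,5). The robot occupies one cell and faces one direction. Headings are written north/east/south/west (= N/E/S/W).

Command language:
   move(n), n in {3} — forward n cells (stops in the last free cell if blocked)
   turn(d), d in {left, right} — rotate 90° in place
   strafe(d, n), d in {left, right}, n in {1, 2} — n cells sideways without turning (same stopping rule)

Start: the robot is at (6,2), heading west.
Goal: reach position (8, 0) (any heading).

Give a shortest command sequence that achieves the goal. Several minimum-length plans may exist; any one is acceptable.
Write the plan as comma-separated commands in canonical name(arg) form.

turn(left), strafe(left, 2), move(3)

start: at (6,2), heading west
1. turn(left) → at (6,2), heading south
2. strafe(left, 2) → at (8,2), heading south
3. move(3) → at (8,0), heading south
nothing shorter than 3 reaches the goal.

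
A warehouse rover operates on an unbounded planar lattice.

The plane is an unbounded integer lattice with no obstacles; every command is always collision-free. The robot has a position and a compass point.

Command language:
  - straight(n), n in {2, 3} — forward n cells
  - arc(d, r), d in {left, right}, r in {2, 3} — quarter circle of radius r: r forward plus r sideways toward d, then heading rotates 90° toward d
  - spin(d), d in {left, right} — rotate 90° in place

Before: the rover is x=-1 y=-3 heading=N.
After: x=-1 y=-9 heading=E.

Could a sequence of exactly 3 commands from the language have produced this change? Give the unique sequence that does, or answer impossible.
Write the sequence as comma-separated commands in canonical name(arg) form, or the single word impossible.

key: running arc(left, 3) before spin(left) would end elsewhere — order is forced
start: x=-1 y=-3 heading=N
1. spin(left) → x=-1 y=-3 heading=W
2. arc(left, 3) → x=-4 y=-6 heading=S
3. arc(left, 3) → x=-1 y=-9 heading=E
no other 3-command option fits: unique.

spin(left), arc(left, 3), arc(left, 3)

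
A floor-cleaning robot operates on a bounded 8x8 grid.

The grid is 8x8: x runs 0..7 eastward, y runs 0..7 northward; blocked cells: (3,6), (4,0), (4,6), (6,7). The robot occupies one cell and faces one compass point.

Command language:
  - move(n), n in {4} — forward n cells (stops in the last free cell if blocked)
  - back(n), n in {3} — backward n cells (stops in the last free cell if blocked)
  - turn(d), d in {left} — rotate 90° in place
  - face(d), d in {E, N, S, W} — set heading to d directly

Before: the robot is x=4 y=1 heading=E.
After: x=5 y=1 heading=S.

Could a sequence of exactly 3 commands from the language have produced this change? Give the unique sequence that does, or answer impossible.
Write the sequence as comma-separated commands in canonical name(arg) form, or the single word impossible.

key: running face(S) before back(3) would end elsewhere — order is forced
start: x=4 y=1 heading=E
[1] after back(3): x=1 y=1 heading=E
[2] after move(4): x=5 y=1 heading=E
[3] after face(S): x=5 y=1 heading=S
uniquely the one of 343 3-step routes that fits.

back(3), move(4), face(S)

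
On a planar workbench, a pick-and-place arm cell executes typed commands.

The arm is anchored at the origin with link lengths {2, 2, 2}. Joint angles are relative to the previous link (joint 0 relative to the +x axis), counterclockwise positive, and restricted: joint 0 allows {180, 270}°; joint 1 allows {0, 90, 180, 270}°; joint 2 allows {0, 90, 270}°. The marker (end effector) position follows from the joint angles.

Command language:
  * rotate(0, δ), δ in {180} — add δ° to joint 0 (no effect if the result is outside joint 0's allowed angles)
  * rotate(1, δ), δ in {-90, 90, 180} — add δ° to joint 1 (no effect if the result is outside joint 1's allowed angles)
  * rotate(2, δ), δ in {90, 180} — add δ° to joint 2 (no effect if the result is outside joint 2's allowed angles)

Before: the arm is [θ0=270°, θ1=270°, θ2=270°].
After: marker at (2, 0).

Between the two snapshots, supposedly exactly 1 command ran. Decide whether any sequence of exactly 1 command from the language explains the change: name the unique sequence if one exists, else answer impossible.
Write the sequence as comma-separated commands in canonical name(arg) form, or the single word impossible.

rotate(1, -90)

from: [θ0=270°, θ1=270°, θ2=270°]
t=1 rotate(1, -90) ⇒ [θ0=270°, θ1=180°, θ2=270°]
all 6 alternatives checked — unique.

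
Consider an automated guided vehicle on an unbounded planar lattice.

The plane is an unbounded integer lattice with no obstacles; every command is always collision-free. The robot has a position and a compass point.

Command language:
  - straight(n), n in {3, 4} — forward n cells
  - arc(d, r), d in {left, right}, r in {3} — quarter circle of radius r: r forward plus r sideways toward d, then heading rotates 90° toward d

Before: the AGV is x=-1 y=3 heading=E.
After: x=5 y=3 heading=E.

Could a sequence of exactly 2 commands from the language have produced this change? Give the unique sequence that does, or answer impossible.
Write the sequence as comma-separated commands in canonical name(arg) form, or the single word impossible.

key: still facing E at the end — nothing in the sequence rotates
initial: x=-1 y=3 heading=E
1. straight(3) → x=2 y=3 heading=E
2. straight(3) → x=5 y=3 heading=E
no rival 2-sequence matches.

straight(3), straight(3)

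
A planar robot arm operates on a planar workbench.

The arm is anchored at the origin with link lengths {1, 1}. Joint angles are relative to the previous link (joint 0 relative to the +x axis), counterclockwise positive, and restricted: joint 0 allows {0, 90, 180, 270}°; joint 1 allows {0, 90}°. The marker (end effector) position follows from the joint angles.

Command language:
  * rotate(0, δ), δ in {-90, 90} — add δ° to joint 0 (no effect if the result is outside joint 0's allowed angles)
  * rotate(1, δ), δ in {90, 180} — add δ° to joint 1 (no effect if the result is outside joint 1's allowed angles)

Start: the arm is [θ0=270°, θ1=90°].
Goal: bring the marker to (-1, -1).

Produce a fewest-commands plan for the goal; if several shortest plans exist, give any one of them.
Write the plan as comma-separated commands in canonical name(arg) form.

rotate(0, -90)

t0: [θ0=270°, θ1=90°]
step 1 (rotate(0, -90)): [θ0=180°, θ1=90°]
no 0-step plan works, so 1 is optimal.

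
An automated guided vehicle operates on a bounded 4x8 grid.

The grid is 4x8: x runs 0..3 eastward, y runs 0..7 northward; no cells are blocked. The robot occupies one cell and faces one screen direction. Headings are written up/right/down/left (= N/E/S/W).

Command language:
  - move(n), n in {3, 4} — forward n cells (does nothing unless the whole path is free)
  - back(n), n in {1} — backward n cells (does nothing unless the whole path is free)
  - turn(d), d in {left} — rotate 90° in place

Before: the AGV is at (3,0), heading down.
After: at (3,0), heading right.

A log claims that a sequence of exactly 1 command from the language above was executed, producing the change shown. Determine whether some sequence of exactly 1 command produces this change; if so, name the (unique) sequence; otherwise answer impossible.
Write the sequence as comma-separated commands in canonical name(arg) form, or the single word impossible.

turn(left)

key: (3,0) unchanged — the single command moves nothing
begin: at (3,0), heading down
[1] after turn(left): at (3,0), heading right
uniquely the one of 4 1-step routes that fits.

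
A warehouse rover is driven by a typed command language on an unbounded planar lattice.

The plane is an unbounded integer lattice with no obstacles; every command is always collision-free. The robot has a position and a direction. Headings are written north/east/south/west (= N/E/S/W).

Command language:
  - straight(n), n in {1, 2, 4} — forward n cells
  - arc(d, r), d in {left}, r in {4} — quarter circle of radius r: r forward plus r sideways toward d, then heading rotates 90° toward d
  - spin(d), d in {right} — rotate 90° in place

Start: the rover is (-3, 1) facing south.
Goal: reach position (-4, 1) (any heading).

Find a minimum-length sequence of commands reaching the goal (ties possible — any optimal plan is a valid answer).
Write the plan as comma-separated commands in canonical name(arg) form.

spin(right), straight(1)

begin: (-3, 1) facing south
[1] after spin(right): (-3, 1) facing west
[2] after straight(1): (-4, 1) facing west
no 1-step plan works, so 2 is optimal.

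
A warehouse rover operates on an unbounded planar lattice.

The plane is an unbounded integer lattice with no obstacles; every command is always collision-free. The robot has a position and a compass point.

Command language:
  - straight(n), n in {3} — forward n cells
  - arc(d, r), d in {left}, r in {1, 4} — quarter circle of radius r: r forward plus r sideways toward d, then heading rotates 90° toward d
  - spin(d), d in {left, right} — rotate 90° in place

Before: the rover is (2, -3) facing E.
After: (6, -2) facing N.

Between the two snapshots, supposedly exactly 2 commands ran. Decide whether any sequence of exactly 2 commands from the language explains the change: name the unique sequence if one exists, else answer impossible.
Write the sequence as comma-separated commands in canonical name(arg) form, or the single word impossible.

key: running arc(left, 1) before straight(3) would end elsewhere — order is forced
t0: (2, -3) facing E
[1] after straight(3): (5, -3) facing E
[2] after arc(left, 1): (6, -2) facing N
no rival 2-sequence matches.

straight(3), arc(left, 1)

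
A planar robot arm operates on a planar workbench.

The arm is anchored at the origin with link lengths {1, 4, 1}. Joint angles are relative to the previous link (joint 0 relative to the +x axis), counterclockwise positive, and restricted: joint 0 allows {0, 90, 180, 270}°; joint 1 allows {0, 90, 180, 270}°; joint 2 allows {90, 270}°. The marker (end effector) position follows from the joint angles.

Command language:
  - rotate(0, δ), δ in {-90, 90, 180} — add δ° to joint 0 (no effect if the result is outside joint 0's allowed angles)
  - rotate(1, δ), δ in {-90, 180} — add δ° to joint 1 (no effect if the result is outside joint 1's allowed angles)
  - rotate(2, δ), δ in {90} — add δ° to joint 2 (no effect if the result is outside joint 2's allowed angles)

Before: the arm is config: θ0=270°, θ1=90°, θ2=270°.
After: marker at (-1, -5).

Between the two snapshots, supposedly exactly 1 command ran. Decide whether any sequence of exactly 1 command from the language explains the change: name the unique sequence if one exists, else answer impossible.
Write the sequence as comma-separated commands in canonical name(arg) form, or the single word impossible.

start: config: θ0=270°, θ1=90°, θ2=270°
t=1 rotate(1, -90) ⇒ config: θ0=270°, θ1=0°, θ2=270°
all 6 alternatives checked — unique.

rotate(1, -90)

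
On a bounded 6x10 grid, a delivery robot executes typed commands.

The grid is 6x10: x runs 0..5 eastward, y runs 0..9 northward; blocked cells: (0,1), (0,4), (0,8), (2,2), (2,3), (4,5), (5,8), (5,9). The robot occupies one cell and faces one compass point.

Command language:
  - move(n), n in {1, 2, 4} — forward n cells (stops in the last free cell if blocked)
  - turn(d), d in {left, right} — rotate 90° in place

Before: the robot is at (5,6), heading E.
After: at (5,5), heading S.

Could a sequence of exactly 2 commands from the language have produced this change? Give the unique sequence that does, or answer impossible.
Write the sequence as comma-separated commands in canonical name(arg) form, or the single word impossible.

turn(right), move(1)

key: cell and facing (now S) both changed — the 2 commands mix motion and turning
t0: at (5,6), heading E
[1] after turn(right): at (5,6), heading S
[2] after move(1): at (5,5), heading S
all 25 alternatives checked — unique.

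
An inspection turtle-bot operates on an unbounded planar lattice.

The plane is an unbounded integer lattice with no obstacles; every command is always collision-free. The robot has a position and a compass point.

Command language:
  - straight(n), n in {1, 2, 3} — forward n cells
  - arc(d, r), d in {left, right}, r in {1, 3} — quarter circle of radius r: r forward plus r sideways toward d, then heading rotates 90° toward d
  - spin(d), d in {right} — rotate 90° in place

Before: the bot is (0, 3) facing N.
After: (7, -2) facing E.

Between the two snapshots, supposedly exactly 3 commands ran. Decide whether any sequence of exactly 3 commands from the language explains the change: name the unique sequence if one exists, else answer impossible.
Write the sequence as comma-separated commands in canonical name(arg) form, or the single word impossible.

arc(right, 1), arc(right, 3), arc(left, 3)

key: running arc(left, 3) before arc(right, 1) would end elsewhere — order is forced
from: (0, 3) facing N
1. arc(right, 1) → (1, 4) facing E
2. arc(right, 3) → (4, 1) facing S
3. arc(left, 3) → (7, -2) facing E
uniquely the one of 512 3-step routes that fits.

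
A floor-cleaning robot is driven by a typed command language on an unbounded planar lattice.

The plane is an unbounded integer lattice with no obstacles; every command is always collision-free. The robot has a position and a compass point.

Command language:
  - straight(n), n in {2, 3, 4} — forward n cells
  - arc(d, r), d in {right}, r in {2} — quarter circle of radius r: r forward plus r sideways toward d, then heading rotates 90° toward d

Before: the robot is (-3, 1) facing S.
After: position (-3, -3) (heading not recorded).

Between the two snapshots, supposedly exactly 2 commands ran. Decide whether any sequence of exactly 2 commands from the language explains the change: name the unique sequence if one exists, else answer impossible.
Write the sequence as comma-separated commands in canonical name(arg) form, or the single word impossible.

begin: (-3, 1) facing S
[1] after straight(2): (-3, -1) facing S
[2] after straight(2): (-3, -3) facing S
no other 2-command option fits: unique.

straight(2), straight(2)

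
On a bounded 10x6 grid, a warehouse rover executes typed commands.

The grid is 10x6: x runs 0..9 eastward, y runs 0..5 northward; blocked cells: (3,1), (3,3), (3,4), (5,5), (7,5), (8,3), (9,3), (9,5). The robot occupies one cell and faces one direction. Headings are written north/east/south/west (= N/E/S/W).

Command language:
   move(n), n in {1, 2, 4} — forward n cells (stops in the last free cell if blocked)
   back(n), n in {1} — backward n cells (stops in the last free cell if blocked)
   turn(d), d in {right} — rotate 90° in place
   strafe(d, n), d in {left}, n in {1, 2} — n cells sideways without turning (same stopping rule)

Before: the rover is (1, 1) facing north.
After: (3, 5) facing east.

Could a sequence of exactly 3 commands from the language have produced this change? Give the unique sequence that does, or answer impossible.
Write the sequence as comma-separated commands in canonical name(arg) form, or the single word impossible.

key: order matters: swapping move(4) and move(2) lands elsewhere
start: (1, 1) facing north
t=1 move(4) ⇒ (1, 5) facing north
t=2 turn(right) ⇒ (1, 5) facing east
t=3 move(2) ⇒ (3, 5) facing east
no other 3-command option fits: unique.

move(4), turn(right), move(2)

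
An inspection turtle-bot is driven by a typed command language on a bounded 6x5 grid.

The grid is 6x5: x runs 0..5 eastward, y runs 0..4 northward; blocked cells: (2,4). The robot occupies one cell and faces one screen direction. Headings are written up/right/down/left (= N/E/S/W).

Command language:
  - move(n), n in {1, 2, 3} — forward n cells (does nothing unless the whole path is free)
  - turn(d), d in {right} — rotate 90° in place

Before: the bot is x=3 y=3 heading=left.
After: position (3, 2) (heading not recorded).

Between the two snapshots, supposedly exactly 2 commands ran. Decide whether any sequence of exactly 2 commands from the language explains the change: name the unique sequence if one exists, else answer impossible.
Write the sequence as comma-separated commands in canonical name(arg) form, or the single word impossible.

impossible

no 2-step route produces this change.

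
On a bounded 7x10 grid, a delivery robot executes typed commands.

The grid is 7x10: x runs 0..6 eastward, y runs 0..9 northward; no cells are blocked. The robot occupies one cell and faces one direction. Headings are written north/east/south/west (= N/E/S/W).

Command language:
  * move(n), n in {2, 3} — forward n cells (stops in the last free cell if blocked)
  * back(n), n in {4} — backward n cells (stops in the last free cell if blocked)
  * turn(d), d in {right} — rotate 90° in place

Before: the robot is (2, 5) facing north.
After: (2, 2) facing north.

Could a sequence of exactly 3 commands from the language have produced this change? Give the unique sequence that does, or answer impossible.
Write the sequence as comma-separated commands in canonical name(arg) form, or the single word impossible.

back(4), back(4), move(2)

key: the second back(4) runs into the grid edge before its full distance
initial: (2, 5) facing north
[1] after back(4): (2, 1) facing north
[2] after back(4): (2, 0) facing north
[3] after move(2): (2, 2) facing north
no other 3-command option fits: unique.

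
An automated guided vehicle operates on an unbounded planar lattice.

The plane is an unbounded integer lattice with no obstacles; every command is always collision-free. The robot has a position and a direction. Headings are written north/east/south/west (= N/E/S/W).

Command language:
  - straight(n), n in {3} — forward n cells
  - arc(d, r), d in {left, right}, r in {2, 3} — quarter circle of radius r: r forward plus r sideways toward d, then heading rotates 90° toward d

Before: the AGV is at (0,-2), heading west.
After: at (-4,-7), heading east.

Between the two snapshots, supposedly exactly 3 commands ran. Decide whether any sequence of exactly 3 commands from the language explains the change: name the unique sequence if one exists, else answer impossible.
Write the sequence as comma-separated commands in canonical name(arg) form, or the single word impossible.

key: position moved to (-4,-7) AND the heading swung to E — translation plus rotation needed
from: at (0,-2), heading west
[1] after straight(3): at (-3,-2), heading west
[2] after arc(left, 3): at (-6,-5), heading south
[3] after arc(left, 2): at (-4,-7), heading east
uniquely the one of 125 3-step routes that fits.

straight(3), arc(left, 3), arc(left, 2)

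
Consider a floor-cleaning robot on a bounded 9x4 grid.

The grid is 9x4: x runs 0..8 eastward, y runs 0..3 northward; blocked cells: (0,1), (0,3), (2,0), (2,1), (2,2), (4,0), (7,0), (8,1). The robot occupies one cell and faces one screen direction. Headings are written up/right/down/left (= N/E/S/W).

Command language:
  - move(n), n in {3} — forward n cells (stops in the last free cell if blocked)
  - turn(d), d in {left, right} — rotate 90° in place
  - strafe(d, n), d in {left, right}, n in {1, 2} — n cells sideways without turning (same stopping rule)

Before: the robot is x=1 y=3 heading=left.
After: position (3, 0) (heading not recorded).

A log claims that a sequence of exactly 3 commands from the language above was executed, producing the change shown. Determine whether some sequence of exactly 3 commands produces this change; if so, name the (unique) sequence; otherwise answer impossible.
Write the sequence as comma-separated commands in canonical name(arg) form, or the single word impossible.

key: running move(3) before turn(left) would end elsewhere — order is forced
start: x=1 y=3 heading=left
step 1 (turn(left)): x=1 y=3 heading=down
step 2 (strafe(left, 2)): x=3 y=3 heading=down
step 3 (move(3)): x=3 y=0 heading=down
all 343 alternatives checked — unique.

turn(left), strafe(left, 2), move(3)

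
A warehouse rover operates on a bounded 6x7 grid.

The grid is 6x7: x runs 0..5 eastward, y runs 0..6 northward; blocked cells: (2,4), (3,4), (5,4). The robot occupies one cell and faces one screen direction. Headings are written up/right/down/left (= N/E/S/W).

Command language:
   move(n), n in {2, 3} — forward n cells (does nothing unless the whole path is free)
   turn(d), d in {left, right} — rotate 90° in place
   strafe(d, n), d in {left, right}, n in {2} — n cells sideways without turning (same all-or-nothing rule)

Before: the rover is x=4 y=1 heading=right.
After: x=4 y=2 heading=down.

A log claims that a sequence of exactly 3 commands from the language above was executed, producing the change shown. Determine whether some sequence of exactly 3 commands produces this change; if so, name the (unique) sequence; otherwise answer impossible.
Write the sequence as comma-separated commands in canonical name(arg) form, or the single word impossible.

impossible

all 216 sequences checked — none match.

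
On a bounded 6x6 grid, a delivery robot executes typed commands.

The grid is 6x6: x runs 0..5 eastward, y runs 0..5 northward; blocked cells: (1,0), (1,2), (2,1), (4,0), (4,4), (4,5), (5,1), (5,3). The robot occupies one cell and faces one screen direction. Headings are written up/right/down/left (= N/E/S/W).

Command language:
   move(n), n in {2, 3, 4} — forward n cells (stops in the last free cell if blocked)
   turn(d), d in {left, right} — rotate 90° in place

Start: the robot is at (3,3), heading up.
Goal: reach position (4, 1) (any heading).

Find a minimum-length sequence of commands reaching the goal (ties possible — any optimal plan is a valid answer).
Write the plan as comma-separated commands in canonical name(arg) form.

t0: at (3,3), heading up
1. turn(right) → at (3,3), heading right
2. move(3) → at (4,3), heading right
3. turn(right) → at (4,3), heading down
4. move(3) → at (4,1), heading down
minimal: 4 command(s), checked below 4.

turn(right), move(3), turn(right), move(3)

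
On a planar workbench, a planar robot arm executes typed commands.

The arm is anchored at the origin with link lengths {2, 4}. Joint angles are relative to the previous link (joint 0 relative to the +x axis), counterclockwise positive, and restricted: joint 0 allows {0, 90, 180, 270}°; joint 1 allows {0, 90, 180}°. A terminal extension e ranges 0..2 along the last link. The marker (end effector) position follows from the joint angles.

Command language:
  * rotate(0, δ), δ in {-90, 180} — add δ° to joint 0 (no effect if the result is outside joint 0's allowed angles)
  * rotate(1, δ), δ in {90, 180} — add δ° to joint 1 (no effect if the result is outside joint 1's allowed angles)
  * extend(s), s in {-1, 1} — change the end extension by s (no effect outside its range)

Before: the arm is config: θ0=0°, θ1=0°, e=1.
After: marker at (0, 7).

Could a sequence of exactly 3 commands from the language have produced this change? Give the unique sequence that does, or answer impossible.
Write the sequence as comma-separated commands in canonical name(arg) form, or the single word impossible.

rotate(0, -90), rotate(0, -90), rotate(0, -90)

from: config: θ0=0°, θ1=0°, e=1
step 1 (rotate(0, -90)): config: θ0=270°, θ1=0°, e=1
step 2 (rotate(0, -90)): config: θ0=180°, θ1=0°, e=1
step 3 (rotate(0, -90)): config: θ0=90°, θ1=0°, e=1
no rival 3-sequence matches.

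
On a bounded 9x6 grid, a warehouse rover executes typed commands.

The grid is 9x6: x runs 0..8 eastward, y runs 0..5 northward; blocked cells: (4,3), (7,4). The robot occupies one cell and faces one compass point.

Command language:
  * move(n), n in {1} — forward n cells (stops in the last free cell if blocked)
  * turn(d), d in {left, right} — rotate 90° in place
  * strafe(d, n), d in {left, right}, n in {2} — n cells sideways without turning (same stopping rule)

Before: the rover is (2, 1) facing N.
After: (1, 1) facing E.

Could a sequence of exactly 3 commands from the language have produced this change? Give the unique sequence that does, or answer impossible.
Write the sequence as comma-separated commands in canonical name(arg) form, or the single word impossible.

strafe(left, 2), turn(right), move(1)

key: cell and facing (now E) both changed — the 3 commands mix motion and turning
begin: (2, 1) facing N
step 1 (strafe(left, 2)): (0, 1) facing N
step 2 (turn(right)): (0, 1) facing E
step 3 (move(1)): (1, 1) facing E
uniquely the one of 125 3-step routes that fits.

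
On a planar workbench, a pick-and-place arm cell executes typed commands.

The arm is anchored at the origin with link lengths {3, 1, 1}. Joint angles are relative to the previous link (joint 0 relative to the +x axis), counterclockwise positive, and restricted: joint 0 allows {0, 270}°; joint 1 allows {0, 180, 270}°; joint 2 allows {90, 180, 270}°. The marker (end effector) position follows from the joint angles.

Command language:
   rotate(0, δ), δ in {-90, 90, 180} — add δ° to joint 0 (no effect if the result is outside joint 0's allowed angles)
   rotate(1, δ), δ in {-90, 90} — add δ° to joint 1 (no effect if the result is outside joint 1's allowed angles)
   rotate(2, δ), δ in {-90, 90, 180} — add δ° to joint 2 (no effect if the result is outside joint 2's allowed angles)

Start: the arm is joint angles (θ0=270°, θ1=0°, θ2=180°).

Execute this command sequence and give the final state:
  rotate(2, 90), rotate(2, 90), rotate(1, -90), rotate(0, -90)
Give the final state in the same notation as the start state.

begin: joint angles (θ0=270°, θ1=0°, θ2=180°)
t=1 rotate(2, 90) ⇒ joint angles (θ0=270°, θ1=0°, θ2=270°)
t=2 rotate(2, 90) ⇒ joint angles (θ0=270°, θ1=0°, θ2=270°)
t=3 rotate(1, -90) ⇒ joint angles (θ0=270°, θ1=270°, θ2=270°)
t=4 rotate(0, -90) ⇒ joint angles (θ0=270°, θ1=270°, θ2=270°)

joint angles (θ0=270°, θ1=270°, θ2=270°)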